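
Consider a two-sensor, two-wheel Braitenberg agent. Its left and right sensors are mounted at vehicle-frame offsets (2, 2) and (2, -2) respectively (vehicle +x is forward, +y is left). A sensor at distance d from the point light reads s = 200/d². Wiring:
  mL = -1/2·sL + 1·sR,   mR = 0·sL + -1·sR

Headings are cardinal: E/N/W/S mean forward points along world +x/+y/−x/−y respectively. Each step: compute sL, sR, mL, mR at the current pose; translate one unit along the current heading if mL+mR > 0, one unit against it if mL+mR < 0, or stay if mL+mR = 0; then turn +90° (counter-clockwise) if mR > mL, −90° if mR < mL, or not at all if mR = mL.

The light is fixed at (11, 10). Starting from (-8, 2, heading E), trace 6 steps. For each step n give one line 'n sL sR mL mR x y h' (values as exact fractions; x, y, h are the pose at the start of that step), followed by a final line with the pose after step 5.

0 8/13 200/389 1044/5057 -200/389 -8 2 E
1 25/53 25/73 825/7738 -25/73 -9 2 S
2 40/113 200/509 12420/57517 -200/509 -9 3 W
3 100/233 100/157 15450/36581 -100/157 -8 3 N
4 8/13 200/389 1044/5057 -200/389 -8 2 E
5 25/53 25/73 825/7738 -25/73 -9 2 S
final -9 3 W

n=0: pose=(-8,2,E); sL=8/13, sR=200/389; mL=1044/5057, mR=-200/389; mL+mR=-4/13 → advance -1; mR−mL=-3644/5057 → turn -1·90°
n=1: pose=(-9,2,S); sL=25/53, sR=25/73; mL=825/7738, mR=-25/73; mL+mR=-25/106 → advance -1; mR−mL=-3475/7738 → turn -1·90°
n=2: pose=(-9,3,W); sL=40/113, sR=200/509; mL=12420/57517, mR=-200/509; mL+mR=-20/113 → advance -1; mR−mL=-35020/57517 → turn -1·90°
n=3: pose=(-8,3,N); sL=100/233, sR=100/157; mL=15450/36581, mR=-100/157; mL+mR=-50/233 → advance -1; mR−mL=-38750/36581 → turn -1·90°
n=4: pose=(-8,2,E); sL=8/13, sR=200/389; mL=1044/5057, mR=-200/389; mL+mR=-4/13 → advance -1; mR−mL=-3644/5057 → turn -1·90°
n=5: pose=(-9,2,S); sL=25/53, sR=25/73; mL=825/7738, mR=-25/73; mL+mR=-25/106 → advance -1; mR−mL=-3475/7738 → turn -1·90°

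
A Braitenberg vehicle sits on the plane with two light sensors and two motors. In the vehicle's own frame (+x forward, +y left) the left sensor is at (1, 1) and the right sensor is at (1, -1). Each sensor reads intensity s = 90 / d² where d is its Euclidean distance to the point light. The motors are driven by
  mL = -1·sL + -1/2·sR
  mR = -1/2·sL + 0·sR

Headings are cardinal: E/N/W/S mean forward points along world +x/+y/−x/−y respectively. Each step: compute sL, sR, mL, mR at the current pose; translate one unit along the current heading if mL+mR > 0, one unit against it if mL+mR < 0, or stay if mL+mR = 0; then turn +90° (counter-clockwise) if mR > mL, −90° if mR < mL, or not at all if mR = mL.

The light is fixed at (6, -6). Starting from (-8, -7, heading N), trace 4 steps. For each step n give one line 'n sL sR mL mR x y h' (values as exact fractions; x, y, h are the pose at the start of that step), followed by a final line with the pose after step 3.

0 2/5 90/169 -563/845 -1/5 -8 -7 N
1 5/13 45/113 -1715/2938 -5/26 -8 -8 W
2 10/17 18/41 -563/697 -5/17 -7 -8 S
3 5/8 45/74 -275/296 -5/16 -7 -7 E
final -8 -7 N

n=0: pose=(-8,-7,N); sL=2/5, sR=90/169; mL=-563/845, mR=-1/5; mL+mR=-732/845 → advance -1; mR−mL=394/845 → turn +1·90°
n=1: pose=(-8,-8,W); sL=5/13, sR=45/113; mL=-1715/2938, mR=-5/26; mL+mR=-1140/1469 → advance -1; mR−mL=575/1469 → turn +1·90°
n=2: pose=(-7,-8,S); sL=10/17, sR=18/41; mL=-563/697, mR=-5/17; mL+mR=-768/697 → advance -1; mR−mL=358/697 → turn +1·90°
n=3: pose=(-7,-7,E); sL=5/8, sR=45/74; mL=-275/296, mR=-5/16; mL+mR=-735/592 → advance -1; mR−mL=365/592 → turn +1·90°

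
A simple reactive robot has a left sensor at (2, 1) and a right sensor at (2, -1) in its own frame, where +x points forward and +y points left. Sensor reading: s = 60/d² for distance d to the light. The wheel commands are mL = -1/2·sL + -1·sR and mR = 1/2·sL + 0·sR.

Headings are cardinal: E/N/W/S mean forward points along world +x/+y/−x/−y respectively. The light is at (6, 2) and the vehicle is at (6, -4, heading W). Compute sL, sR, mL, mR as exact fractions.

60/53 60/29 -4050/1537 30/53

left sensor world pos  = (4, -5); dL² = 53
right sensor world pos = (4, -3); dR² = 29
sL = 60/53 = 60/53
sR = 60/29 = 60/29
mL = -1/2·sL + -1·sR = -4050/1537
mR = 1/2·sL + 0·sR = 30/53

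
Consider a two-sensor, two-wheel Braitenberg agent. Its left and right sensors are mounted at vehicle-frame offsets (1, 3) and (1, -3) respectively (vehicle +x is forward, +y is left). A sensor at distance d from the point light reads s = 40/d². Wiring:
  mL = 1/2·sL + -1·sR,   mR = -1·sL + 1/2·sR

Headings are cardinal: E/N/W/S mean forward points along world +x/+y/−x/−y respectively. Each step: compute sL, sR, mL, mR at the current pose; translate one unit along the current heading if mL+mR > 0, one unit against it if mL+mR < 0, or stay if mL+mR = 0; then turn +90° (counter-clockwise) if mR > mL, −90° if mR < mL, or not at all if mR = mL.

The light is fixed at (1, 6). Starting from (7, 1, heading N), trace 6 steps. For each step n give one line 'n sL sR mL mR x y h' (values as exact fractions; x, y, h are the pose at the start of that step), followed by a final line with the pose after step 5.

0 8/5 40/97 188/485 -676/485 7 1 N
1 20/29 4/13 14/377 -202/377 7 0 E
2 40/113 40/53 -3460/5989 140/5989 6 0 S
3 1 2/5 1/10 -4/5 6 1 E
4 8/17 40/37 -532/629 44/629 5 1 S
5 20/13 20/37 110/481 -610/481 5 2 E
final 4 2 S

n=0: pose=(7,1,N); sL=8/5, sR=40/97; mL=188/485, mR=-676/485; mL+mR=-488/485 → advance -1; mR−mL=-864/485 → turn -1·90°
n=1: pose=(7,0,E); sL=20/29, sR=4/13; mL=14/377, mR=-202/377; mL+mR=-188/377 → advance -1; mR−mL=-216/377 → turn -1·90°
n=2: pose=(6,0,S); sL=40/113, sR=40/53; mL=-3460/5989, mR=140/5989; mL+mR=-3320/5989 → advance -1; mR−mL=3600/5989 → turn +1·90°
n=3: pose=(6,1,E); sL=1, sR=2/5; mL=1/10, mR=-4/5; mL+mR=-7/10 → advance -1; mR−mL=-9/10 → turn -1·90°
n=4: pose=(5,1,S); sL=8/17, sR=40/37; mL=-532/629, mR=44/629; mL+mR=-488/629 → advance -1; mR−mL=576/629 → turn +1·90°
n=5: pose=(5,2,E); sL=20/13, sR=20/37; mL=110/481, mR=-610/481; mL+mR=-500/481 → advance -1; mR−mL=-720/481 → turn -1·90°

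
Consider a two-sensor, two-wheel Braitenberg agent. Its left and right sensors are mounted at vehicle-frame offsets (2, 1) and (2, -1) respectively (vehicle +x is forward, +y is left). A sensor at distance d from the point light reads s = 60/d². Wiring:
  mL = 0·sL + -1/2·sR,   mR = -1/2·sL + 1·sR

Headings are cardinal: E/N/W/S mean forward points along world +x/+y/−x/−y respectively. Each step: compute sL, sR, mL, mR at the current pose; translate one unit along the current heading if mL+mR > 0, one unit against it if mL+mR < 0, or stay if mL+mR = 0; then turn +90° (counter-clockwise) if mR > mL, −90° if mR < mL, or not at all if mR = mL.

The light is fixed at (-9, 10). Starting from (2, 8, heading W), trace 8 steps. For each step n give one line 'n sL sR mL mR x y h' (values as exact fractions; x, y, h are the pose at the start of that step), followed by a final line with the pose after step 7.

n=0: pose=(2,8,W); sL=2/3, sR=30/41; mL=-15/41, mR=49/123; mL+mR=4/123 → advance +1; mR−mL=94/123 → turn +1·90°
n=1: pose=(1,8,S); sL=60/137, sR=60/97; mL=-30/97, mR=5310/13289; mL+mR=1200/13289 → advance +1; mR−mL=9420/13289 → turn +1·90°
n=2: pose=(1,7,E); sL=15/37, sR=3/8; mL=-3/16, mR=51/296; mL+mR=-9/592 → advance -1; mR−mL=213/592 → turn +1·90°
n=3: pose=(0,7,N); sL=12/13, sR=60/101; mL=-30/101, mR=174/1313; mL+mR=-216/1313 → advance -1; mR−mL=564/1313 → turn +1·90°
n=4: pose=(0,6,W); sL=30/37, sR=30/29; mL=-15/29, mR=675/1073; mL+mR=120/1073 → advance +1; mR−mL=1230/1073 → turn +1·90°
n=5: pose=(-1,6,S); sL=20/39, sR=12/17; mL=-6/17, mR=298/663; mL+mR=64/663 → advance +1; mR−mL=532/663 → turn +1·90°
n=6: pose=(-1,5,E); sL=15/29, sR=15/34; mL=-15/68, mR=90/493; mL+mR=-75/1972 → advance -1; mR−mL=795/1972 → turn +1·90°
n=7: pose=(-2,5,N); sL=4/3, sR=60/73; mL=-30/73, mR=34/219; mL+mR=-56/219 → advance -1; mR−mL=124/219 → turn +1·90°

0 2/3 30/41 -15/41 49/123 2 8 W
1 60/137 60/97 -30/97 5310/13289 1 8 S
2 15/37 3/8 -3/16 51/296 1 7 E
3 12/13 60/101 -30/101 174/1313 0 7 N
4 30/37 30/29 -15/29 675/1073 0 6 W
5 20/39 12/17 -6/17 298/663 -1 6 S
6 15/29 15/34 -15/68 90/493 -1 5 E
7 4/3 60/73 -30/73 34/219 -2 5 N
final -2 4 W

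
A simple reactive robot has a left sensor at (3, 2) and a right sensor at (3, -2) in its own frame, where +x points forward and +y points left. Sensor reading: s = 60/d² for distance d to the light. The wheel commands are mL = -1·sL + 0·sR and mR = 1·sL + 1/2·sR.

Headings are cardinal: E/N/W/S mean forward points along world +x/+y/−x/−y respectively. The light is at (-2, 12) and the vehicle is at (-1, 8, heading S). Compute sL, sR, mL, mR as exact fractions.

30/29 6/5 -30/29 237/145

left sensor world pos  = (1, 5); dL² = 58
right sensor world pos = (-3, 5); dR² = 50
sL = 60/58 = 30/29
sR = 60/50 = 6/5
mL = -1·sL + 0·sR = -30/29
mR = 1·sL + 1/2·sR = 237/145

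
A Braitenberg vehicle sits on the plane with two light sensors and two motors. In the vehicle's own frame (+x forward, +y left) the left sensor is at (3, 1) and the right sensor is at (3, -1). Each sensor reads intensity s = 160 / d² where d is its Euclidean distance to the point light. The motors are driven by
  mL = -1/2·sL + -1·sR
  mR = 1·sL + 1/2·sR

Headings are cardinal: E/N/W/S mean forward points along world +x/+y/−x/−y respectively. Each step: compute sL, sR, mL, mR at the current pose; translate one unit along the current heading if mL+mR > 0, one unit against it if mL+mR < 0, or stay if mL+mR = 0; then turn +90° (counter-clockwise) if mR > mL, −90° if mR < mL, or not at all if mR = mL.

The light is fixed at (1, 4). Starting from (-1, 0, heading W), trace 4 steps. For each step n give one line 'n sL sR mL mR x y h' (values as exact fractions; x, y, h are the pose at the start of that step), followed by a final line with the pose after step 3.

n=0: pose=(-1,0,W); sL=16/5, sR=80/17; mL=-536/85, mR=472/85; mL+mR=-64/85 → advance -1; mR−mL=1008/85 → turn +1·90°
n=1: pose=(0,0,S); sL=160/49, sR=160/53; mL=-12080/2597, mR=12400/2597; mL+mR=320/2597 → advance +1; mR−mL=24480/2597 → turn +1·90°
n=2: pose=(0,-1,E); sL=8, sR=4; mL=-8, mR=10; mL+mR=2 → advance +1; mR−mL=18 → turn +1·90°
n=3: pose=(1,-1,N); sL=32, sR=32; mL=-48, mR=48; mL+mR=0 → advance +0; mR−mL=96 → turn +1·90°

0 16/5 80/17 -536/85 472/85 -1 0 W
1 160/49 160/53 -12080/2597 12400/2597 0 0 S
2 8 4 -8 10 0 -1 E
3 32 32 -48 48 1 -1 N
final 1 -1 W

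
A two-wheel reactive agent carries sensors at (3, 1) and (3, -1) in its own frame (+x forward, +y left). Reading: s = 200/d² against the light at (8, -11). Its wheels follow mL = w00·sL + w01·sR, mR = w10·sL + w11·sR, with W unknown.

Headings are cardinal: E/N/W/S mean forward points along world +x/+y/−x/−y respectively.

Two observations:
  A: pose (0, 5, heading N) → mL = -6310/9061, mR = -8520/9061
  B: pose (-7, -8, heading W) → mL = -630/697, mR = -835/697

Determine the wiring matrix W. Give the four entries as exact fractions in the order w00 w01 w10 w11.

obs A: pose=(0,5,N) → sL=100/221, sR=20/41, mL=-6310/9061, mR=-8520/9061
obs B: pose=(-7,-8,W) → sL=25/41, sR=10/17, mL=-630/697, mR=-835/697
sensor matrix S = [[100/221, 20/41], [25/41, 10/17]]; det S = -197500/6315517
solve [mL_A; mL_B] = S·[w00; w01] and [mR_A; mR_B] = S·[w10; w11]:
  w00 = -1, w01 = -1/2, w10 = -1, w11 = -1

-1 -1/2 -1 -1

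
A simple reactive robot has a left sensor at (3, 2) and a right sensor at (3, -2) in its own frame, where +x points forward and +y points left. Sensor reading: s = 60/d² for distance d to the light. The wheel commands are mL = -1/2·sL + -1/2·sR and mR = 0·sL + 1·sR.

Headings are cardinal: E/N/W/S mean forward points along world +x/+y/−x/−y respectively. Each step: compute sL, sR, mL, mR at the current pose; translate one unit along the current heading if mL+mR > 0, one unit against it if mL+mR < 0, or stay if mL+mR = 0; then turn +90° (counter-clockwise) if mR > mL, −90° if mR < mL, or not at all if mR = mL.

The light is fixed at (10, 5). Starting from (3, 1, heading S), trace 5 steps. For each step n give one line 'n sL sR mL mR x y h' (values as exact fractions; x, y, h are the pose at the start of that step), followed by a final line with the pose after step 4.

0 30/37 6/13 -306/481 6/13 3 1 S
1 60/17 60/41 -1740/697 60/41 3 2 E
2 3/5 5/3 -17/15 5/3 2 2 N
3 60/137 60/121 -7740/16577 60/121 2 3 W
4 30/37 30/73 -1650/2701 30/73 1 3 S
final 1 4 E

n=0: pose=(3,1,S); sL=30/37, sR=6/13; mL=-306/481, mR=6/13; mL+mR=-84/481 → advance -1; mR−mL=528/481 → turn +1·90°
n=1: pose=(3,2,E); sL=60/17, sR=60/41; mL=-1740/697, mR=60/41; mL+mR=-720/697 → advance -1; mR−mL=2760/697 → turn +1·90°
n=2: pose=(2,2,N); sL=3/5, sR=5/3; mL=-17/15, mR=5/3; mL+mR=8/15 → advance +1; mR−mL=14/5 → turn +1·90°
n=3: pose=(2,3,W); sL=60/137, sR=60/121; mL=-7740/16577, mR=60/121; mL+mR=480/16577 → advance +1; mR−mL=15960/16577 → turn +1·90°
n=4: pose=(1,3,S); sL=30/37, sR=30/73; mL=-1650/2701, mR=30/73; mL+mR=-540/2701 → advance -1; mR−mL=2760/2701 → turn +1·90°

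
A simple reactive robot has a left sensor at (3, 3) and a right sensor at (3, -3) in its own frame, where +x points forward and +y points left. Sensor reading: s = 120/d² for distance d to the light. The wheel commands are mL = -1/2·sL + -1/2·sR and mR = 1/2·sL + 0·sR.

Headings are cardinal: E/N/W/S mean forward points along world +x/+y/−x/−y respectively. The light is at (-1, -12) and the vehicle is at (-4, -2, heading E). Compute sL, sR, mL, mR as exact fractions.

120/169 120/49 -13080/8281 60/169

left sensor world pos  = (-1, 1); dL² = 169
right sensor world pos = (-1, -5); dR² = 49
sL = 120/169 = 120/169
sR = 120/49 = 120/49
mL = -1/2·sL + -1/2·sR = -13080/8281
mR = 1/2·sL + 0·sR = 60/169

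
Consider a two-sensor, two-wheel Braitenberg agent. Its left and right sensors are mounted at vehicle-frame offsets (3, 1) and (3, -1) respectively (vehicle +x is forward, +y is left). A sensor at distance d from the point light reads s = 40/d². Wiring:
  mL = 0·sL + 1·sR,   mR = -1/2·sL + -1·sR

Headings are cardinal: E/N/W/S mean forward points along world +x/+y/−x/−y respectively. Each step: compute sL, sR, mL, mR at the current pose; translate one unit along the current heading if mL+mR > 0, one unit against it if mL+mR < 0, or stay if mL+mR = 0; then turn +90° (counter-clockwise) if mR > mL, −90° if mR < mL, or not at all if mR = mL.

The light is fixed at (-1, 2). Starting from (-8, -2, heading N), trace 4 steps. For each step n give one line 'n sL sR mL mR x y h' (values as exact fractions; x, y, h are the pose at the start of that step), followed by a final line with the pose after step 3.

n=0: pose=(-8,-2,N); sL=8/13, sR=40/37; mL=40/37, mR=-668/481; mL+mR=-4/13 → advance -1; mR−mL=-1188/481 → turn -1·90°
n=1: pose=(-8,-3,E); sL=5/4, sR=10/13; mL=10/13, mR=-145/104; mL+mR=-5/8 → advance -1; mR−mL=-225/104 → turn -1·90°
n=2: pose=(-9,-3,S); sL=40/113, sR=8/29; mL=8/29, mR=-1484/3277; mL+mR=-20/113 → advance -1; mR−mL=-2388/3277 → turn -1·90°
n=3: pose=(-9,-2,W); sL=20/73, sR=4/13; mL=4/13, mR=-422/949; mL+mR=-10/73 → advance -1; mR−mL=-714/949 → turn -1·90°

0 8/13 40/37 40/37 -668/481 -8 -2 N
1 5/4 10/13 10/13 -145/104 -8 -3 E
2 40/113 8/29 8/29 -1484/3277 -9 -3 S
3 20/73 4/13 4/13 -422/949 -9 -2 W
final -8 -2 N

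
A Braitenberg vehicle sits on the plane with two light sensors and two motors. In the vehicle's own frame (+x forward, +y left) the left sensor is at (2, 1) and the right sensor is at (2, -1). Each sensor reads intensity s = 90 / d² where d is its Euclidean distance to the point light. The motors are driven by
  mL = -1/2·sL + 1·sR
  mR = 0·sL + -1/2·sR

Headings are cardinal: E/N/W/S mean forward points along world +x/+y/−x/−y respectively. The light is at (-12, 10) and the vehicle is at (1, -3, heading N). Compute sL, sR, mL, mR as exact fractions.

left sensor world pos  = (0, -1); dL² = 265
right sensor world pos = (2, -1); dR² = 317
sL = 90/265 = 18/53
sR = 90/317 = 90/317
mL = -1/2·sL + 1·sR = 1917/16801
mR = 0·sL + -1/2·sR = -45/317

18/53 90/317 1917/16801 -45/317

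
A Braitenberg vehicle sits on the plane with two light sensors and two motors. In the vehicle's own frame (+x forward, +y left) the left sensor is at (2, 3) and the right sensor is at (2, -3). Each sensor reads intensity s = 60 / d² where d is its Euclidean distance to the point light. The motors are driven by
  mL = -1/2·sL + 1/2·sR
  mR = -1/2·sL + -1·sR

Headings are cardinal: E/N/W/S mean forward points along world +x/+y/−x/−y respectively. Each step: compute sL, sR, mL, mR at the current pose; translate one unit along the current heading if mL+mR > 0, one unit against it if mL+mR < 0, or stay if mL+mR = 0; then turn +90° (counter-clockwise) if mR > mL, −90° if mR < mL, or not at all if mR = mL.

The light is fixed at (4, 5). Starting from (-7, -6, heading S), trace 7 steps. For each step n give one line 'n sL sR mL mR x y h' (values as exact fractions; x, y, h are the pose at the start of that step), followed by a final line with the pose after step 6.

0 60/233 12/73 -792/17009 -4986/17009 -7 -6 S
1 30/169 30/109 900/18421 -6705/18421 -7 -5 W
2 60/233 60/113 3600/26329 -17370/26329 -6 -5 N
3 15/32 3/13 -99/832 -387/832 -6 -6 E
4 60/233 12/73 -792/17009 -4986/17009 -7 -6 S
5 30/169 30/109 900/18421 -6705/18421 -7 -5 W
6 60/233 60/113 3600/26329 -17370/26329 -6 -5 N
final -6 -6 E

n=0: pose=(-7,-6,S); sL=60/233, sR=12/73; mL=-792/17009, mR=-4986/17009; mL+mR=-5778/17009 → advance -1; mR−mL=-18/73 → turn -1·90°
n=1: pose=(-7,-5,W); sL=30/169, sR=30/109; mL=900/18421, mR=-6705/18421; mL+mR=-5805/18421 → advance -1; mR−mL=-45/109 → turn -1·90°
n=2: pose=(-6,-5,N); sL=60/233, sR=60/113; mL=3600/26329, mR=-17370/26329; mL+mR=-13770/26329 → advance -1; mR−mL=-90/113 → turn -1·90°
n=3: pose=(-6,-6,E); sL=15/32, sR=3/13; mL=-99/832, mR=-387/832; mL+mR=-243/416 → advance -1; mR−mL=-9/26 → turn -1·90°
n=4: pose=(-7,-6,S); sL=60/233, sR=12/73; mL=-792/17009, mR=-4986/17009; mL+mR=-5778/17009 → advance -1; mR−mL=-18/73 → turn -1·90°
n=5: pose=(-7,-5,W); sL=30/169, sR=30/109; mL=900/18421, mR=-6705/18421; mL+mR=-5805/18421 → advance -1; mR−mL=-45/109 → turn -1·90°
n=6: pose=(-6,-5,N); sL=60/233, sR=60/113; mL=3600/26329, mR=-17370/26329; mL+mR=-13770/26329 → advance -1; mR−mL=-90/113 → turn -1·90°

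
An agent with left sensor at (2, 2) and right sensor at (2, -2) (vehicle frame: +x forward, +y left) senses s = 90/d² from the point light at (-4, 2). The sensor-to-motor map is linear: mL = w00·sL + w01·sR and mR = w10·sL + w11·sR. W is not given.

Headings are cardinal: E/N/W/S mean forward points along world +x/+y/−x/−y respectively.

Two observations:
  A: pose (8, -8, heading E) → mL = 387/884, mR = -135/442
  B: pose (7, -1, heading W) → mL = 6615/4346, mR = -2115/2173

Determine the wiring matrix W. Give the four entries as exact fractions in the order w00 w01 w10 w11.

1/2 1 -1/2 -1/2

obs A: pose=(8,-8,E) → sL=9/26, sR=9/34, mL=387/884, mR=-135/442
obs B: pose=(7,-1,W) → sL=45/53, sR=45/41, mL=6615/4346, mR=-2115/2173
sensor matrix S = [[9/26, 9/34], [45/53, 45/41]]; det S = 74520/480233
solve [mL_A; mL_B] = S·[w00; w01] and [mR_A; mR_B] = S·[w10; w11]:
  w00 = 1/2, w01 = 1, w10 = -1/2, w11 = -1/2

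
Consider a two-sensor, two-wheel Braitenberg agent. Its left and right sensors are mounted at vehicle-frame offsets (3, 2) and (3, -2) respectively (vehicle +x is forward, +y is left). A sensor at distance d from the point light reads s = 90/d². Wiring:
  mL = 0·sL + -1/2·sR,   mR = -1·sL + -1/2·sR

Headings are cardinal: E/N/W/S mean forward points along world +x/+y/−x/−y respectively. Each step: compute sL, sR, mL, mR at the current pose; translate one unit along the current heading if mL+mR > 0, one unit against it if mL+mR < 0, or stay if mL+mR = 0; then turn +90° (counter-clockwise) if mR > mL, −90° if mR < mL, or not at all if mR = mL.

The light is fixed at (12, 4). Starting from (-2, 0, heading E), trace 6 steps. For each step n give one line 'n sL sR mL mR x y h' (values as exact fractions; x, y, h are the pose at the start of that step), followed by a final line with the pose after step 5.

0 18/25 90/157 -45/157 -3951/3925 -2 0 E
1 45/109 45/169 -45/338 -20115/36842 -3 0 S
2 90/349 18/65 -9/65 -8991/22685 -3 1 W
3 45/128 5/8 -5/16 -85/128 -2 1 N
4 18/25 90/157 -45/157 -3951/3925 -2 0 E
5 45/109 45/169 -45/338 -20115/36842 -3 0 S
final -3 1 W

n=0: pose=(-2,0,E); sL=18/25, sR=90/157; mL=-45/157, mR=-3951/3925; mL+mR=-5076/3925 → advance -1; mR−mL=-18/25 → turn -1·90°
n=1: pose=(-3,0,S); sL=45/109, sR=45/169; mL=-45/338, mR=-20115/36842; mL+mR=-12510/18421 → advance -1; mR−mL=-45/109 → turn -1·90°
n=2: pose=(-3,1,W); sL=90/349, sR=18/65; mL=-9/65, mR=-8991/22685; mL+mR=-12132/22685 → advance -1; mR−mL=-90/349 → turn -1·90°
n=3: pose=(-2,1,N); sL=45/128, sR=5/8; mL=-5/16, mR=-85/128; mL+mR=-125/128 → advance -1; mR−mL=-45/128 → turn -1·90°
n=4: pose=(-2,0,E); sL=18/25, sR=90/157; mL=-45/157, mR=-3951/3925; mL+mR=-5076/3925 → advance -1; mR−mL=-18/25 → turn -1·90°
n=5: pose=(-3,0,S); sL=45/109, sR=45/169; mL=-45/338, mR=-20115/36842; mL+mR=-12510/18421 → advance -1; mR−mL=-45/109 → turn -1·90°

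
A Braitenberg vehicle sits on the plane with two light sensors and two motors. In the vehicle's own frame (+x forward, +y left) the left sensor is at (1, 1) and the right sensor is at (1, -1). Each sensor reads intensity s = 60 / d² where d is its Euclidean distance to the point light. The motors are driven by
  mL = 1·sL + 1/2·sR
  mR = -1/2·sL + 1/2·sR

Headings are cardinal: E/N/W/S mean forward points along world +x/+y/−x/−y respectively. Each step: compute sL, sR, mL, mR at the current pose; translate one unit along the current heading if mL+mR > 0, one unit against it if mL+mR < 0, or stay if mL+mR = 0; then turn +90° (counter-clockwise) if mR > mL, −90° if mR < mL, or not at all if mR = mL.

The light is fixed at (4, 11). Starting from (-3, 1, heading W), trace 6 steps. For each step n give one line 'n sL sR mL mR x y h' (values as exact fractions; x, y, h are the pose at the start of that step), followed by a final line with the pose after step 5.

0 12/37 12/29 570/1073 48/1073 -3 1 W
1 10/27 6/13 211/351 16/351 -4 1 N
2 60/113 60/149 12330/16837 -1080/16837 -4 2 E
3 15/34 15/41 435/697 -105/2788 -3 2 S
4 12/37 12/29 570/1073 48/1073 -3 1 W
5 10/27 6/13 211/351 16/351 -4 1 N
final -4 2 E

n=0: pose=(-3,1,W); sL=12/37, sR=12/29; mL=570/1073, mR=48/1073; mL+mR=618/1073 → advance +1; mR−mL=-18/37 → turn -1·90°
n=1: pose=(-4,1,N); sL=10/27, sR=6/13; mL=211/351, mR=16/351; mL+mR=227/351 → advance +1; mR−mL=-5/9 → turn -1·90°
n=2: pose=(-4,2,E); sL=60/113, sR=60/149; mL=12330/16837, mR=-1080/16837; mL+mR=11250/16837 → advance +1; mR−mL=-90/113 → turn -1·90°
n=3: pose=(-3,2,S); sL=15/34, sR=15/41; mL=435/697, mR=-105/2788; mL+mR=1635/2788 → advance +1; mR−mL=-45/68 → turn -1·90°
n=4: pose=(-3,1,W); sL=12/37, sR=12/29; mL=570/1073, mR=48/1073; mL+mR=618/1073 → advance +1; mR−mL=-18/37 → turn -1·90°
n=5: pose=(-4,1,N); sL=10/27, sR=6/13; mL=211/351, mR=16/351; mL+mR=227/351 → advance +1; mR−mL=-5/9 → turn -1·90°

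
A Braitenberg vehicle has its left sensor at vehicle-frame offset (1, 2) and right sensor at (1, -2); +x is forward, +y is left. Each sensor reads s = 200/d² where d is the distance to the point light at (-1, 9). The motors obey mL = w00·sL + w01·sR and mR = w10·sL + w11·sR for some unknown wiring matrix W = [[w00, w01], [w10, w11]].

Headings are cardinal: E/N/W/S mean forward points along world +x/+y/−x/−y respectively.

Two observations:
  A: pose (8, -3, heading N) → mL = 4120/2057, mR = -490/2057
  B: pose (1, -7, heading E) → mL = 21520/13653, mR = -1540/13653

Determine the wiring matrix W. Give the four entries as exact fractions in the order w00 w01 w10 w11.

obs A: pose=(8,-3,N) → sL=20/17, sR=100/121, mL=4120/2057, mR=-490/2057
obs B: pose=(1,-7,E) → sL=40/41, sR=200/333, mL=21520/13653, mR=-1540/13653
sensor matrix S = [[20/17, 100/121], [40/41, 200/333]]; det S = -2800000/28084221
solve [mL_A; mL_B] = S·[w00; w01] and [mR_A; mR_B] = S·[w10; w11]:
  w00 = 1, w01 = 1, w10 = 1/2, w11 = -1

1 1 1/2 -1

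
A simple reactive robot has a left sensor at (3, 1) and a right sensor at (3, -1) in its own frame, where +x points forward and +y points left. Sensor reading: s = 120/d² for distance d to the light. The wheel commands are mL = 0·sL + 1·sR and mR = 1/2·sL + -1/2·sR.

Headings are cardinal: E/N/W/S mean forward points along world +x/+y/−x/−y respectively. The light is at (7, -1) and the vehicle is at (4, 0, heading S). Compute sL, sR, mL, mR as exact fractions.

15 6 6 9/2

left sensor world pos  = (5, -3); dL² = 8
right sensor world pos = (3, -3); dR² = 20
sL = 120/8 = 15
sR = 120/20 = 6
mL = 0·sL + 1·sR = 6
mR = 1/2·sL + -1/2·sR = 9/2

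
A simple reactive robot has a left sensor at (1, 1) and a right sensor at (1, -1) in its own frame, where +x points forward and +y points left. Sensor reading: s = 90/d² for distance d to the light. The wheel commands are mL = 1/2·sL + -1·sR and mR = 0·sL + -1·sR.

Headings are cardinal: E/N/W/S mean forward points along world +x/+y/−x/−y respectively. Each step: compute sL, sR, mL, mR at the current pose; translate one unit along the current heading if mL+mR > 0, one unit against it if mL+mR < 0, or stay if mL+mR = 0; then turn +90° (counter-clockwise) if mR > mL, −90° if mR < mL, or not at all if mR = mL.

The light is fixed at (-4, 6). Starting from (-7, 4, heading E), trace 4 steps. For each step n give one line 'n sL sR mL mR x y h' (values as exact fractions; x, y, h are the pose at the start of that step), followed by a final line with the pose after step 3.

0 18 90/13 27/13 -90/13 -7 4 E
1 5 45/17 -5/34 -45/17 -8 4 S
2 90/29 18/5 -297/145 -18/5 -8 5 W
3 45/8 45/2 -315/16 -45/2 -7 5 N
final -7 4 E

n=0: pose=(-7,4,E); sL=18, sR=90/13; mL=27/13, mR=-90/13; mL+mR=-63/13 → advance -1; mR−mL=-9 → turn -1·90°
n=1: pose=(-8,4,S); sL=5, sR=45/17; mL=-5/34, mR=-45/17; mL+mR=-95/34 → advance -1; mR−mL=-5/2 → turn -1·90°
n=2: pose=(-8,5,W); sL=90/29, sR=18/5; mL=-297/145, mR=-18/5; mL+mR=-819/145 → advance -1; mR−mL=-45/29 → turn -1·90°
n=3: pose=(-7,5,N); sL=45/8, sR=45/2; mL=-315/16, mR=-45/2; mL+mR=-675/16 → advance -1; mR−mL=-45/16 → turn -1·90°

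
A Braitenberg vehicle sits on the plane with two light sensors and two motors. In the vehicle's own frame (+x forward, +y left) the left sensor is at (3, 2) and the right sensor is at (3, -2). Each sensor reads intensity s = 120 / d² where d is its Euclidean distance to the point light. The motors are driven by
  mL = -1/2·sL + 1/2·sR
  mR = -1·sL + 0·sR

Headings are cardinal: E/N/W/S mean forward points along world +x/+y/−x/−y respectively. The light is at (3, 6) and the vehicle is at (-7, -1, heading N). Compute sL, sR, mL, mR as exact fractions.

3/4 3/2 3/8 -3/4

left sensor world pos  = (-9, 2); dL² = 160
right sensor world pos = (-5, 2); dR² = 80
sL = 120/160 = 3/4
sR = 120/80 = 3/2
mL = -1/2·sL + 1/2·sR = 3/8
mR = -1·sL + 0·sR = -3/4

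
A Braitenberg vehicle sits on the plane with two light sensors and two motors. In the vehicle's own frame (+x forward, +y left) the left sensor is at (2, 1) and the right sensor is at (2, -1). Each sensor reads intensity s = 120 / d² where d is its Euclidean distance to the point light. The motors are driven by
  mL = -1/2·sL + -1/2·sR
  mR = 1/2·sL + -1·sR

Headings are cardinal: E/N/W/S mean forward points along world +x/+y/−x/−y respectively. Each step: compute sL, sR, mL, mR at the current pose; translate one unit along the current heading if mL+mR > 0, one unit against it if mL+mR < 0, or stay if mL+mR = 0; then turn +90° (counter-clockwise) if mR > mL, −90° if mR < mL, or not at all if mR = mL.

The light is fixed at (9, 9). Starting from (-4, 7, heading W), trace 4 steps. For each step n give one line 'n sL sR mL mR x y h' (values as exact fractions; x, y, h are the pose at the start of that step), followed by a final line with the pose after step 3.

n=0: pose=(-4,7,W); sL=20/39, sR=60/113; mL=-2300/4407, mR=-1210/4407; mL+mR=-90/113 → advance -1; mR−mL=1090/4407 → turn +1·90°
n=1: pose=(-3,7,S); sL=120/137, sR=24/37; mL=-3864/5069, mR=-1068/5069; mL+mR=-36/37 → advance -1; mR−mL=2796/5069 → turn +1·90°
n=2: pose=(-3,8,E); sL=6/5, sR=15/13; mL=-153/130, mR=-36/65; mL+mR=-45/26 → advance -1; mR−mL=81/130 → turn +1·90°
n=3: pose=(-4,8,N); sL=120/197, sR=24/29; mL=-4104/5713, mR=-2988/5713; mL+mR=-36/29 → advance -1; mR−mL=1116/5713 → turn +1·90°

0 20/39 60/113 -2300/4407 -1210/4407 -4 7 W
1 120/137 24/37 -3864/5069 -1068/5069 -3 7 S
2 6/5 15/13 -153/130 -36/65 -3 8 E
3 120/197 24/29 -4104/5713 -2988/5713 -4 8 N
final -4 7 W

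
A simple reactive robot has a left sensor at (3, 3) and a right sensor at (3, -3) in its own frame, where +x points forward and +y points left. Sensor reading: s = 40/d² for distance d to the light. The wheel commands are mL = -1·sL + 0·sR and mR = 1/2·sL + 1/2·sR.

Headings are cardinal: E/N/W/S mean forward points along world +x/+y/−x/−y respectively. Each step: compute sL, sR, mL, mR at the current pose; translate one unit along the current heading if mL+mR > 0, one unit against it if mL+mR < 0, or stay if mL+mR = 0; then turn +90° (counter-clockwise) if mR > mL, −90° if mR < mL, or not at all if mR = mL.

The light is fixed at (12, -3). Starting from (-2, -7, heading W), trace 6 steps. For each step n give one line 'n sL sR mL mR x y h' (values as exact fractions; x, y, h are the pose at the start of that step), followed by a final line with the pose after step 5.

n=0: pose=(-2,-7,W); sL=20/169, sR=4/29; mL=-20/169, mR=628/4901; mL+mR=48/4901 → advance +1; mR−mL=1208/4901 → turn +1·90°
n=1: pose=(-3,-7,S); sL=40/193, sR=40/373; mL=-40/193, mR=11320/71989; mL+mR=-3600/71989 → advance -1; mR−mL=26240/71989 → turn +1·90°
n=2: pose=(-3,-6,E); sL=5/18, sR=2/9; mL=-5/18, mR=1/4; mL+mR=-1/36 → advance -1; mR−mL=19/36 → turn +1·90°
n=3: pose=(-4,-6,N); sL=40/361, sR=40/169; mL=-40/361, mR=10600/61009; mL+mR=3840/61009 → advance +1; mR−mL=17360/61009 → turn +1·90°
n=4: pose=(-4,-5,W); sL=20/193, sR=20/181; mL=-20/193, mR=3740/34933; mL+mR=120/34933 → advance +1; mR−mL=7360/34933 → turn +1·90°
n=5: pose=(-5,-5,S); sL=40/221, sR=8/85; mL=-40/221, mR=152/1105; mL+mR=-48/1105 → advance -1; mR−mL=352/1105 → turn +1·90°

0 20/169 4/29 -20/169 628/4901 -2 -7 W
1 40/193 40/373 -40/193 11320/71989 -3 -7 S
2 5/18 2/9 -5/18 1/4 -3 -6 E
3 40/361 40/169 -40/361 10600/61009 -4 -6 N
4 20/193 20/181 -20/193 3740/34933 -4 -5 W
5 40/221 8/85 -40/221 152/1105 -5 -5 S
final -5 -4 E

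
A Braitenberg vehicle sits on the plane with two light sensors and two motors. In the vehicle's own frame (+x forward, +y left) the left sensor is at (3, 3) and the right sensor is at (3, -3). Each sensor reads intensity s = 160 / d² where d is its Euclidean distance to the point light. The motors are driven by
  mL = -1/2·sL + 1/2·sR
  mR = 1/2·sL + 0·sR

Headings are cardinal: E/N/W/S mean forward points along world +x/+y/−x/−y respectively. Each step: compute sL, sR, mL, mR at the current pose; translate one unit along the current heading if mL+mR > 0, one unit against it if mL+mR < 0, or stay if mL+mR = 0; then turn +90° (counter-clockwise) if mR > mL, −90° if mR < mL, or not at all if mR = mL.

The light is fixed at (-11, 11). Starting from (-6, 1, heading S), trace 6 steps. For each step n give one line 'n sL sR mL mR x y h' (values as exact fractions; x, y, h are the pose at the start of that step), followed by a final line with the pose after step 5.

0 160/233 160/173 4800/40309 80/233 -6 1 S
1 5/4 8/13 -33/104 5/8 -6 0 E
2 160/73 32/29 -1152/2117 80/73 -5 0 N
3 80/89 80/29 2400/2581 40/89 -5 1 W
4 160/53 160/113 -4800/5989 80/53 -6 1 N
5 40/37 4 54/37 20/37 -6 2 W
final -7 2 N

n=0: pose=(-6,1,S); sL=160/233, sR=160/173; mL=4800/40309, mR=80/233; mL+mR=80/173 → advance +1; mR−mL=9040/40309 → turn +1·90°
n=1: pose=(-6,0,E); sL=5/4, sR=8/13; mL=-33/104, mR=5/8; mL+mR=4/13 → advance +1; mR−mL=49/52 → turn +1·90°
n=2: pose=(-5,0,N); sL=160/73, sR=32/29; mL=-1152/2117, mR=80/73; mL+mR=16/29 → advance +1; mR−mL=3472/2117 → turn +1·90°
n=3: pose=(-5,1,W); sL=80/89, sR=80/29; mL=2400/2581, mR=40/89; mL+mR=40/29 → advance +1; mR−mL=-1240/2581 → turn -1·90°
n=4: pose=(-6,1,N); sL=160/53, sR=160/113; mL=-4800/5989, mR=80/53; mL+mR=80/113 → advance +1; mR−mL=13840/5989 → turn +1·90°
n=5: pose=(-6,2,W); sL=40/37, sR=4; mL=54/37, mR=20/37; mL+mR=2 → advance +1; mR−mL=-34/37 → turn -1·90°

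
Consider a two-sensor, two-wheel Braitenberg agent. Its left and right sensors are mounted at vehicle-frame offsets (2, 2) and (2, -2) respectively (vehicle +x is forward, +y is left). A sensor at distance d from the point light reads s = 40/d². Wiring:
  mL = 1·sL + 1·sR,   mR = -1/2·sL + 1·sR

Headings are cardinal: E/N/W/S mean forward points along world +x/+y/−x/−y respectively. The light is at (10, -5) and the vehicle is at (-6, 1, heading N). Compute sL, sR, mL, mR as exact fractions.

left sensor world pos  = (-8, 3); dL² = 388
right sensor world pos = (-4, 3); dR² = 260
sL = 40/388 = 10/97
sR = 40/260 = 2/13
mL = 1·sL + 1·sR = 324/1261
mR = -1/2·sL + 1·sR = 129/1261

10/97 2/13 324/1261 129/1261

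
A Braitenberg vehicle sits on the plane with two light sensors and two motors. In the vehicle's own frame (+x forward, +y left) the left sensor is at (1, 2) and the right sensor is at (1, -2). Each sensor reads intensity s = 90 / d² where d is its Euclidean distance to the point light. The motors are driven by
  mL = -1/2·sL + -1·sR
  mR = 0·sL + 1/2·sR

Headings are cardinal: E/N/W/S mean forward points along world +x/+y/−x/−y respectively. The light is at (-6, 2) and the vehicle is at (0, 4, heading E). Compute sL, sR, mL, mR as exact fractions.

18/13 90/49 -1611/637 45/49

left sensor world pos  = (1, 6); dL² = 65
right sensor world pos = (1, 2); dR² = 49
sL = 90/65 = 18/13
sR = 90/49 = 90/49
mL = -1/2·sL + -1·sR = -1611/637
mR = 0·sL + 1/2·sR = 45/49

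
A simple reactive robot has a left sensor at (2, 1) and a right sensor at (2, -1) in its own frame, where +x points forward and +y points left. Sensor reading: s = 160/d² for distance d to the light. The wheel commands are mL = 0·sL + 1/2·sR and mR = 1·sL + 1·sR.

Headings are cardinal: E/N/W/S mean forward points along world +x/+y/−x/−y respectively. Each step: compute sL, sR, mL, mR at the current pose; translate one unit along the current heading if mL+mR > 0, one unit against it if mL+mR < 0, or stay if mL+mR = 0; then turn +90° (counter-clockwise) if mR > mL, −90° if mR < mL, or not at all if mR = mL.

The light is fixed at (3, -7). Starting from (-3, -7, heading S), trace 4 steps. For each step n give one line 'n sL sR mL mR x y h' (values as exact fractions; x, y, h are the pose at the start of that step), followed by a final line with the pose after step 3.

n=0: pose=(-3,-7,S); sL=160/29, sR=160/53; mL=80/53, mR=13120/1537; mL+mR=15440/1537 → advance +1; mR−mL=10800/1537 → turn +1·90°
n=1: pose=(-3,-8,E); sL=10, sR=8; mL=4, mR=18; mL+mR=22 → advance +1; mR−mL=14 → turn +1·90°
n=2: pose=(-2,-8,N); sL=160/37, sR=160/17; mL=80/17, mR=8640/629; mL+mR=11600/629 → advance +1; mR−mL=5680/629 → turn +1·90°
n=3: pose=(-2,-7,W); sL=16/5, sR=16/5; mL=8/5, mR=32/5; mL+mR=8 → advance +1; mR−mL=24/5 → turn +1·90°

0 160/29 160/53 80/53 13120/1537 -3 -7 S
1 10 8 4 18 -3 -8 E
2 160/37 160/17 80/17 8640/629 -2 -8 N
3 16/5 16/5 8/5 32/5 -2 -7 W
final -3 -7 S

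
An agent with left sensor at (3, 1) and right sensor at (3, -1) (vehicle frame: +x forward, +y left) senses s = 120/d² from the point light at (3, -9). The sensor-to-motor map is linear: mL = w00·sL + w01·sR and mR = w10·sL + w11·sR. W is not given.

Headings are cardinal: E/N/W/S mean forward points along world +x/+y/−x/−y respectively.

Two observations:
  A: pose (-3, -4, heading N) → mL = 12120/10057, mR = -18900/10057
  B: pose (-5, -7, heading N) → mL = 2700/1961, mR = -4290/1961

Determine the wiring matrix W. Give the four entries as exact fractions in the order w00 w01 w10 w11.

obs A: pose=(-3,-4,N) → sL=120/113, sR=120/89, mL=12120/10057, mR=-18900/10057
obs B: pose=(-5,-7,N) → sL=60/53, sR=60/37, mL=2700/1961, mR=-4290/1961
sensor matrix S = [[120/113, 120/89], [60/53, 60/37]]; det S = 3859200/19721777
solve [mL_A; mL_B] = S·[w00; w01] and [mR_A; mR_B] = S·[w10; w11]:
  w00 = 1/2, w01 = 1/2, w10 = -1/2, w11 = -1

1/2 1/2 -1/2 -1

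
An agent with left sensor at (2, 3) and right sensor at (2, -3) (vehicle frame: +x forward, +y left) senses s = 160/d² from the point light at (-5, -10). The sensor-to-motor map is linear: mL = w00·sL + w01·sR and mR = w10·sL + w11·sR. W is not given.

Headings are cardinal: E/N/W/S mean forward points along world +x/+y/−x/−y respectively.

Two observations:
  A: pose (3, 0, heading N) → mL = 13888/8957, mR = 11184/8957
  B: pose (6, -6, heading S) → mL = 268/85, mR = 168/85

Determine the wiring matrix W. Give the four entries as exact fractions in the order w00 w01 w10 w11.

obs A: pose=(3,0,N) → sL=160/169, sR=32/53, mL=13888/8957, mR=11184/8957
obs B: pose=(6,-6,S) → sL=4/5, sR=40/17, mL=268/85, mR=168/85
sensor matrix S = [[160/169, 32/53], [4/5, 40/17]]; det S = 1328256/761345
solve [mL_A; mL_B] = S·[w00; w01] and [mR_A; mR_B] = S·[w10; w11]:
  w00 = 1, w01 = 1, w10 = 1, w11 = 1/2

1 1 1 1/2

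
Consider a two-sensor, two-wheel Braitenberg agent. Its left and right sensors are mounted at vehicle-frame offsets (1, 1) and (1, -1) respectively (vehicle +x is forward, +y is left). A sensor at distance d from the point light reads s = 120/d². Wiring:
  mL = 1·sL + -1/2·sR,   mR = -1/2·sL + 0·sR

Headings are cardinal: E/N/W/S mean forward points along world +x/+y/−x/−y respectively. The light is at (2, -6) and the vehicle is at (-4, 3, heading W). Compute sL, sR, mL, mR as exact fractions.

left sensor world pos  = (-5, 2); dL² = 113
right sensor world pos = (-5, 4); dR² = 149
sL = 120/113 = 120/113
sR = 120/149 = 120/149
mL = 1·sL + -1/2·sR = 11100/16837
mR = -1/2·sL + 0·sR = -60/113

120/113 120/149 11100/16837 -60/113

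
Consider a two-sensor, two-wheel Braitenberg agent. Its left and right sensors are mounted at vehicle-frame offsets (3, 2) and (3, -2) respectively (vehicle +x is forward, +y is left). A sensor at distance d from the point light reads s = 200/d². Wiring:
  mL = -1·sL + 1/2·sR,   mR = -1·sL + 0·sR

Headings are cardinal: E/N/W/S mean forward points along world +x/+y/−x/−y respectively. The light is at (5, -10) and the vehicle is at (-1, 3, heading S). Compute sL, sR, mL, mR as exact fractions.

50/29 50/41 -1325/1189 -50/29

left sensor world pos  = (1, 0); dL² = 116
right sensor world pos = (-3, 0); dR² = 164
sL = 200/116 = 50/29
sR = 200/164 = 50/41
mL = -1·sL + 1/2·sR = -1325/1189
mR = -1·sL + 0·sR = -50/29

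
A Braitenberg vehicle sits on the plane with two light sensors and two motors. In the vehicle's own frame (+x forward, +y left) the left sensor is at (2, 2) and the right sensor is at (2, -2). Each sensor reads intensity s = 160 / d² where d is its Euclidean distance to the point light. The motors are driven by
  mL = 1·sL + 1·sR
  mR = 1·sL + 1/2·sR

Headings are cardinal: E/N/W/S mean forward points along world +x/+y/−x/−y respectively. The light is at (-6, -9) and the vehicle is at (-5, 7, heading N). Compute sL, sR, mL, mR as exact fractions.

left sensor world pos  = (-7, 9); dL² = 325
right sensor world pos = (-3, 9); dR² = 333
sL = 160/325 = 32/65
sR = 160/333 = 160/333
mL = 1·sL + 1·sR = 21056/21645
mR = 1·sL + 1/2·sR = 15856/21645

32/65 160/333 21056/21645 15856/21645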